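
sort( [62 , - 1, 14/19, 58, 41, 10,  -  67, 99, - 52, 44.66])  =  [- 67, - 52,-1 , 14/19,10, 41, 44.66,  58, 62, 99]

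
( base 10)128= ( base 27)4K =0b10000000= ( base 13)9b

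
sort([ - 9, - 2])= [ - 9, - 2 ]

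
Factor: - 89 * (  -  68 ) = 2^2 * 17^1*89^1=6052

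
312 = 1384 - 1072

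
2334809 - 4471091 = -2136282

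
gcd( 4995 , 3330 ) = 1665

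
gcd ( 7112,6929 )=1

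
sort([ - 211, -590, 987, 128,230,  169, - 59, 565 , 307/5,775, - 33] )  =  [ - 590, - 211, - 59, - 33, 307/5, 128,169 , 230,565 , 775, 987]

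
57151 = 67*853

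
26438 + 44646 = 71084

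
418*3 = 1254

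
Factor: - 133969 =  - 11^1*19^1*641^1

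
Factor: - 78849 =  - 3^2*8761^1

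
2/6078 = 1/3039 = 0.00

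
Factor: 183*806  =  2^1*3^1*13^1*31^1*61^1 = 147498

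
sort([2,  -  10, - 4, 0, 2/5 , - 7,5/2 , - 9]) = [  -  10, - 9, - 7 ,-4, 0,2/5,  2,5/2]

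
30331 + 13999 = 44330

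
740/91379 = 740/91379 = 0.01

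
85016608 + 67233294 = 152249902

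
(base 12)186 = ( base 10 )246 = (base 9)303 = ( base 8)366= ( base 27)93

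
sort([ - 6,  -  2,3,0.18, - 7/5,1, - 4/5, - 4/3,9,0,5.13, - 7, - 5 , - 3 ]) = [-7, - 6,-5 , - 3 , - 2, - 7/5, - 4/3,  -  4/5,0,0.18,1,3, 5.13,  9 ] 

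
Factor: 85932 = 2^2 * 3^2*7^1*11^1*31^1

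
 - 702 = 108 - 810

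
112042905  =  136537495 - 24494590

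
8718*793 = 6913374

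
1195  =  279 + 916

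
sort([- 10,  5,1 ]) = [ - 10, 1,5]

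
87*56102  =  4880874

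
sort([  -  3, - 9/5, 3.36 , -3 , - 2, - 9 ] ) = [- 9,  -  3, - 3,-2, - 9/5, 3.36]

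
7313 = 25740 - 18427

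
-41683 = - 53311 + 11628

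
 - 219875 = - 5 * 43975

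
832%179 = 116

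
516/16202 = 258/8101 = 0.03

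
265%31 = 17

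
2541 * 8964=22777524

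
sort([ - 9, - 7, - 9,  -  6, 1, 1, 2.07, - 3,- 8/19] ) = [ - 9, - 9, - 7 ,-6, - 3, - 8/19,  1,1, 2.07 ]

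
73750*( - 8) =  - 590000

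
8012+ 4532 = 12544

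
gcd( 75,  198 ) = 3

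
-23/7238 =- 23/7238  =  -0.00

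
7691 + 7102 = 14793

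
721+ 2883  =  3604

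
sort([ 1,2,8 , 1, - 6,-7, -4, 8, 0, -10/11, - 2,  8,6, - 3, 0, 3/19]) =[ - 7,-6, - 4,- 3,  -  2, - 10/11, 0,0,  3/19,1, 1, 2 , 6, 8 , 8, 8]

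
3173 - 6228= - 3055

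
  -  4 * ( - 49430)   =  197720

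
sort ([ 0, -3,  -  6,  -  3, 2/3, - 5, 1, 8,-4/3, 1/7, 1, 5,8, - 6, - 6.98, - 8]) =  [ - 8,-6.98,  -  6, - 6,-5, - 3, - 3  ,-4/3, 0,1/7,2/3,1,1, 5,8, 8 ]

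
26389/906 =26389/906 = 29.13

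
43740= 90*486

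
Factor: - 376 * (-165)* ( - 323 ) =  - 2^3 * 3^1* 5^1 * 11^1 * 17^1*19^1 * 47^1 = -20038920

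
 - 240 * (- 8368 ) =2008320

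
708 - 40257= - 39549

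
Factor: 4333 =7^1*619^1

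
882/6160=63/440 = 0.14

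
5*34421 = 172105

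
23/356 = 23/356 = 0.06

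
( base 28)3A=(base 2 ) 1011110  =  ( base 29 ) 37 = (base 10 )94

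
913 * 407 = 371591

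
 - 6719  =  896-7615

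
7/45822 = 1/6546  =  0.00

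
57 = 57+0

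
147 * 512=75264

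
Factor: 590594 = 2^1*23^1*37^1*347^1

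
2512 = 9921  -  7409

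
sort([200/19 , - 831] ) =[ - 831, 200/19] 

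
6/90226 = 3/45113 = 0.00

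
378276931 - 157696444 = 220580487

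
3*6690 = 20070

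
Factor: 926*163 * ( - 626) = -2^2*163^1*313^1*463^1 = -  94487188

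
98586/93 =1060 + 2/31  =  1060.06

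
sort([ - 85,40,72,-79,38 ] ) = [ - 85, - 79,  38,40, 72] 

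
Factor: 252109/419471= 473/787= 11^1* 43^1 * 787^( - 1) 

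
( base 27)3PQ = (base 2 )101101001000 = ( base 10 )2888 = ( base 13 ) 1412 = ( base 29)3ch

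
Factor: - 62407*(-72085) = 4498608595 = 5^1*13^1 * 17^1*1109^1*3671^1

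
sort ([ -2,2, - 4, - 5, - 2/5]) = [ - 5, - 4, - 2,  -  2/5,2]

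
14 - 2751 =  - 2737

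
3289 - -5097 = 8386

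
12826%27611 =12826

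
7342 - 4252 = 3090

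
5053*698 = 3526994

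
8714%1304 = 890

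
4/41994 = 2/20997 = 0.00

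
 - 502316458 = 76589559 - 578906017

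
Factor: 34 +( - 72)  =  -2^1*19^1   =  - 38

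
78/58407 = 26/19469 = 0.00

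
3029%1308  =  413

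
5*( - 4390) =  - 21950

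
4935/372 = 1645/124= 13.27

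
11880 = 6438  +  5442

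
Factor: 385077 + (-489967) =  -  104890=- 2^1*5^1*17^1*617^1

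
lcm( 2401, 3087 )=21609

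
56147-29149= 26998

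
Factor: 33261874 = 2^1 * 197^1*84421^1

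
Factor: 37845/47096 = 2^( - 3) *3^2*5^1*7^ (- 1)= 45/56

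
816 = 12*68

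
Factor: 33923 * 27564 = 935053572 = 2^2*3^1*2297^1*33923^1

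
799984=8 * 99998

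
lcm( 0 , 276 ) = 0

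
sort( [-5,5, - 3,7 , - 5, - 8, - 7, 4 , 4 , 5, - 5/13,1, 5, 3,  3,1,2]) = [ - 8 , - 7, - 5, - 5 , - 3, - 5/13,  1,1,2 , 3, 3,4,4,5,  5, 5, 7] 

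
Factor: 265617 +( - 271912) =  - 6295 =-5^1 * 1259^1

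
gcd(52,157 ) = 1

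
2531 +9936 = 12467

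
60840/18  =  3380 = 3380.00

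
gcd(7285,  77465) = 5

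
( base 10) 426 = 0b110101010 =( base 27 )FL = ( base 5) 3201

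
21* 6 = 126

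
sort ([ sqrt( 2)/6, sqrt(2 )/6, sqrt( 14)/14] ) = [sqrt( 2 )/6,  sqrt( 2 )/6,sqrt(14)/14]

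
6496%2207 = 2082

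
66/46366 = 33/23183 = 0.00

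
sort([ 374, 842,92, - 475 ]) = [ - 475, 92,374, 842 ]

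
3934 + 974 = 4908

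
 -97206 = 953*( - 102) 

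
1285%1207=78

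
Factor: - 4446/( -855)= 2^1*5^( - 1 )*13^1 = 26/5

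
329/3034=329/3034 = 0.11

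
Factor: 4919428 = 2^2*173^1 * 7109^1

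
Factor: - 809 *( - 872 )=2^3*109^1*809^1 = 705448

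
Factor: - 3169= - 3169^1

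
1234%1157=77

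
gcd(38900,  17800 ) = 100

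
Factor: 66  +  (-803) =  - 737 = - 11^1*67^1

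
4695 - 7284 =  - 2589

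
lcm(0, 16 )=0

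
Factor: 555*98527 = 54682485 = 3^1*5^1*11^1*  13^2*37^1*53^1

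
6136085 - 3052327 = 3083758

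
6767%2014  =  725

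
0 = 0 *802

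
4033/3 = 1344+1/3=1344.33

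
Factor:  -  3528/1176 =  - 3=- 3^1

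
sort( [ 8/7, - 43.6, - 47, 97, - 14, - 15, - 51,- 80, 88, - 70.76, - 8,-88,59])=[ - 88,  -  80, - 70.76, - 51, - 47, - 43.6, - 15,  -  14, - 8,  8/7,59, 88, 97]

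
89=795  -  706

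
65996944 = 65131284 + 865660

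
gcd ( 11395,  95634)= 1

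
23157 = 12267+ 10890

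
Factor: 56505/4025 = 3^1*5^(-1)*7^( - 1 )*23^( - 1)*3767^1 = 11301/805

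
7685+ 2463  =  10148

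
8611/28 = 8611/28  =  307.54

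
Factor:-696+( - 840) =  - 1536 = -  2^9*3^1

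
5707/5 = 5707/5 = 1141.40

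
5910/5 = 1182 = 1182.00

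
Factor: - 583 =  - 11^1*53^1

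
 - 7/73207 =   -  7/73207=- 0.00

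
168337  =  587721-419384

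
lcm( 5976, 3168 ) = 262944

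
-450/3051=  - 50/339 = - 0.15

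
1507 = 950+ 557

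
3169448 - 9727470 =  - 6558022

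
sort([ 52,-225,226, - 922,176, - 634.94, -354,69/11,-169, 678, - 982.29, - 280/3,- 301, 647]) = [ - 982.29 ,-922,-634.94, - 354, - 301, - 225, - 169,  -  280/3,  69/11,52,  176, 226,647, 678]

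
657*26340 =17305380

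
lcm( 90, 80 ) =720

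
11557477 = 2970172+8587305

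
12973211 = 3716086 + 9257125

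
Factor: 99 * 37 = 3^2*11^1 * 37^1 = 3663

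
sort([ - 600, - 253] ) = [ - 600,  -  253]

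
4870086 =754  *6459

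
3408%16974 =3408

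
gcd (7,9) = 1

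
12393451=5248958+7144493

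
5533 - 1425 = 4108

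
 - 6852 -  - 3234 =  - 3618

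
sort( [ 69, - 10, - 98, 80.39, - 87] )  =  [ - 98,  -  87,- 10, 69, 80.39]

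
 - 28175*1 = -28175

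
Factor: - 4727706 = -2^1 *3^1*53^1*14867^1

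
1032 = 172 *6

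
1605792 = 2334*688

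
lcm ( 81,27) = 81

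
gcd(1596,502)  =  2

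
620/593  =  1  +  27/593  =  1.05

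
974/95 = 974/95  =  10.25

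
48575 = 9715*5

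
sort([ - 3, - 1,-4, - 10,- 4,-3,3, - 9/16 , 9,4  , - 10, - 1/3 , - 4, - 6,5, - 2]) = [-10, - 10 ,-6, - 4,-4, - 4, - 3, - 3, - 2,-1, - 9/16, - 1/3,3,  4, 5,9]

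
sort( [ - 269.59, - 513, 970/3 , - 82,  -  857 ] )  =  [ - 857,-513, - 269.59, - 82,970/3 ]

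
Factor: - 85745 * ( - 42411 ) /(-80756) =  - 2^(-2) * 3^1 * 5^1 *11^1 * 13^( - 1)*67^1*211^1 * 1553^( -1 )*1559^1= - 3636531195/80756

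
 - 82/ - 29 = 2 + 24/29 = 2.83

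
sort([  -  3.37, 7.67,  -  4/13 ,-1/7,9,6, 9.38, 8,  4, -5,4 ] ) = [ - 5, -3.37,  -  4/13, -1/7,4,4,6,7.67, 8,9,9.38]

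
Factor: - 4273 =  - 4273^1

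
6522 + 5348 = 11870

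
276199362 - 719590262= - 443390900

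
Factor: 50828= 2^2*97^1*131^1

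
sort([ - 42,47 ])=[ - 42, 47 ]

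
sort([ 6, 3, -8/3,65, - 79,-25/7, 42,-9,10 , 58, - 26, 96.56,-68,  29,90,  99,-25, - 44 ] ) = [-79, - 68,-44, - 26, -25, - 9,-25/7, - 8/3, 3, 6, 10, 29,42,58,65,90  ,  96.56, 99 ]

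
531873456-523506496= 8366960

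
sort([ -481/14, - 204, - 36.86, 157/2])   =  [ - 204, - 36.86, - 481/14,157/2 ]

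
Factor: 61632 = 2^6*3^2*107^1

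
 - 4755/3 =-1585=- 1585.00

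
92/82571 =92/82571= 0.00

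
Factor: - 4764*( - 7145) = 34038780 = 2^2*3^1 * 5^1*397^1*1429^1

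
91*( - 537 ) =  -48867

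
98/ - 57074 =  - 1 + 28488/28537 = -0.00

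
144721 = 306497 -161776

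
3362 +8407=11769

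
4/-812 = -1/203 = -  0.00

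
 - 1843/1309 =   -  2+ 775/1309 = - 1.41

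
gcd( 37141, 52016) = 1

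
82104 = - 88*( - 933 )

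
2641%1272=97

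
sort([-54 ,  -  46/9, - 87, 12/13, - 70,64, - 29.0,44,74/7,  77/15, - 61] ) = [ - 87, - 70,-61,-54,  -  29.0, - 46/9 , 12/13, 77/15,74/7, 44, 64]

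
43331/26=1666 + 15/26  =  1666.58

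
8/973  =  8/973 =0.01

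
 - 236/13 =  - 19 + 11/13 = - 18.15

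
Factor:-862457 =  - 127^1 *6791^1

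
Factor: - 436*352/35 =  - 153472/35 = -2^7*5^(-1)*7^(-1)*11^1 * 109^1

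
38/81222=19/40611  =  0.00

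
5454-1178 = 4276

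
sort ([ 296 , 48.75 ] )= [ 48.75,296]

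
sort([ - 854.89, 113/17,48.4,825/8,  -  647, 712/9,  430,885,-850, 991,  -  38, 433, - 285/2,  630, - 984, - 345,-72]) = [ - 984, - 854.89,-850, - 647, - 345, - 285/2, - 72 , - 38,113/17 , 48.4, 712/9,825/8, 430, 433 , 630,885 , 991 ]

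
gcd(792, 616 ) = 88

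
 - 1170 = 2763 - 3933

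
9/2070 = 1/230 = 0.00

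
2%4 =2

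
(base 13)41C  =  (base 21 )1C8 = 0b1010111101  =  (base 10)701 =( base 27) pq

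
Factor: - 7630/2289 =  - 2^1*3^( - 1)*5^1 = -10/3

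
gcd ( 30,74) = 2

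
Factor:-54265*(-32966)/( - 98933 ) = - 2^1*5^1*19^ ( - 1 )*41^(  -  1)*53^1*127^(-1)*311^1*10853^1  =  -1788899990/98933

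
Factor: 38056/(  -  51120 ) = -2^( - 1) *3^( - 2)*5^(- 1)*67^1= -67/90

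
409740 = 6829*60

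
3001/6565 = 3001/6565  =  0.46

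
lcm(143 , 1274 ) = 14014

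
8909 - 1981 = 6928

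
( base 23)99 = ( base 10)216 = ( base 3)22000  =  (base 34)6c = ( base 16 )D8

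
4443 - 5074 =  -631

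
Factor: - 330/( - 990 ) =1/3 = 3^( - 1)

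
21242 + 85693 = 106935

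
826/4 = 413/2 = 206.50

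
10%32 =10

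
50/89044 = 25/44522 = 0.00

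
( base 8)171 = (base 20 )61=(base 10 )121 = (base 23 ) 56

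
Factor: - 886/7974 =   -  3^(- 2) = - 1/9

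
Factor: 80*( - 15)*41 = - 2^4 * 3^1*5^2*41^1= - 49200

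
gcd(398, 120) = 2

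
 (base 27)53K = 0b111010100010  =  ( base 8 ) 7242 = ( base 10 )3746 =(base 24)6C2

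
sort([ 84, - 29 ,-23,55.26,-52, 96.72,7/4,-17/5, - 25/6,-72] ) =[ - 72 ,-52, -29,-23,-25/6, -17/5 , 7/4 , 55.26,84 , 96.72]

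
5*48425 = 242125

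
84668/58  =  42334/29= 1459.79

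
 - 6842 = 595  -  7437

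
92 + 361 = 453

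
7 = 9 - 2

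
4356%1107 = 1035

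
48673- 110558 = - 61885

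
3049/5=3049/5 = 609.80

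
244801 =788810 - 544009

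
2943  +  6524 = 9467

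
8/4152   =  1/519=0.00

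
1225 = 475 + 750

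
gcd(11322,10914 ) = 102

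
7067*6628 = 46840076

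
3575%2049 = 1526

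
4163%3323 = 840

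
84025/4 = 21006 + 1/4 = 21006.25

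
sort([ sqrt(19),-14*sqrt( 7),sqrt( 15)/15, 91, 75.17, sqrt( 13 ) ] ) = [ - 14 *sqrt( 7),sqrt( 15)/15,sqrt(13), sqrt(19), 75.17, 91]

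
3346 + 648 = 3994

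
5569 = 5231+338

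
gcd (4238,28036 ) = 326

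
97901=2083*47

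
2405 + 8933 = 11338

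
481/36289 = 481/36289 = 0.01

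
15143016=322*47028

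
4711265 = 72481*65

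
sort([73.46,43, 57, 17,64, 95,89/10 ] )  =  [89/10,17,43,57,64,73.46, 95 ] 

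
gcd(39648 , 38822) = 826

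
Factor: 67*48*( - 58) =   -  2^5*3^1*29^1 * 67^1 = -186528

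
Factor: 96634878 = 2^1*3^1*283^1 * 56911^1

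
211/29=211/29  =  7.28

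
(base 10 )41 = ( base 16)29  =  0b101001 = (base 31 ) 1A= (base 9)45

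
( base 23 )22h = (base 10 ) 1121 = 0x461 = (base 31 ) 155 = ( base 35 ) W1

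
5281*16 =84496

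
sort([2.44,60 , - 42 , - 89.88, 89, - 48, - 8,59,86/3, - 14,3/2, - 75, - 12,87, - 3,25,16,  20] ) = [ - 89.88, - 75,-48, - 42, - 14,-12, - 8, - 3,3/2,  2.44,16, 20 , 25,  86/3,59, 60,87,89]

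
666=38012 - 37346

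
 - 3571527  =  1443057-5014584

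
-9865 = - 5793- 4072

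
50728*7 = 355096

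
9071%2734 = 869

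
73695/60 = 1228 + 1/4 = 1228.25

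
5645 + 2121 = 7766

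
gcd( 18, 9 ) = 9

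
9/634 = 9/634=0.01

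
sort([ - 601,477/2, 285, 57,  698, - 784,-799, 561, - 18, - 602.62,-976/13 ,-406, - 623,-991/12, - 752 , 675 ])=[ - 799, - 784, - 752, - 623, - 602.62, - 601, - 406, - 991/12, - 976/13, - 18,57,  477/2,285,561, 675,  698 ]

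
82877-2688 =80189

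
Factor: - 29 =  - 29^1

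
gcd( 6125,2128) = 7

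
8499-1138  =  7361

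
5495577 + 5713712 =11209289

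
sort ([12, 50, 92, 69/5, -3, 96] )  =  [ - 3, 12,69/5, 50 , 92, 96 ] 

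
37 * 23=851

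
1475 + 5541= 7016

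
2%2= 0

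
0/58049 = 0 =0.00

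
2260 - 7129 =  - 4869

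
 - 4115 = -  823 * 5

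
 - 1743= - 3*581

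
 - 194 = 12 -206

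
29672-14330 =15342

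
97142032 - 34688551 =62453481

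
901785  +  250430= 1152215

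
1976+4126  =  6102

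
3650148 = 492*7419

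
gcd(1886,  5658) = 1886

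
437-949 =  -512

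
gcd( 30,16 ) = 2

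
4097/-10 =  - 410+3/10 = - 409.70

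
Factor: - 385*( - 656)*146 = 36873760 = 2^5*5^1*7^1*11^1*41^1*73^1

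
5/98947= 5/98947 = 0.00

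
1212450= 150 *8083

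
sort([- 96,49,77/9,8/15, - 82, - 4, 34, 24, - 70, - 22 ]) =[ - 96,-82,-70, -22,-4, 8/15, 77/9,24,34, 49] 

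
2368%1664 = 704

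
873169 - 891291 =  - 18122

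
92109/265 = 347 + 154/265 = 347.58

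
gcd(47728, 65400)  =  8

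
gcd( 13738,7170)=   2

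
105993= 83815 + 22178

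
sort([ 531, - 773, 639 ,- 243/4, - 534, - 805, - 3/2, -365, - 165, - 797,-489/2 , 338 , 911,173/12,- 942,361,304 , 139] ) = [ - 942,-805, - 797, - 773, - 534 , - 365 ,-489/2,  -  165, - 243/4, - 3/2,173/12, 139, 304, 338 , 361,  531,639,911]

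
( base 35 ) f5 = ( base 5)4110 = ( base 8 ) 1022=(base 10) 530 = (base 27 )JH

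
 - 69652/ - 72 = 17413/18 = 967.39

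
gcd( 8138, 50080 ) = 626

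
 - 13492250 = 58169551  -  71661801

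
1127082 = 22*51231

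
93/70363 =93/70363 = 0.00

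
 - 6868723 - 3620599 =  - 10489322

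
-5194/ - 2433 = 5194/2433  =  2.13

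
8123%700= 423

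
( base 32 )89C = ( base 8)20454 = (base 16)212C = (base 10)8492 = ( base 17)1C69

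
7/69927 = 7/69927= 0.00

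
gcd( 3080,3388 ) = 308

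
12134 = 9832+2302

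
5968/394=2984/197=15.15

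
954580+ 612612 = 1567192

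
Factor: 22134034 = 2^1 * 13^1 * 17^1 *50077^1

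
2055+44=2099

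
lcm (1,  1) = 1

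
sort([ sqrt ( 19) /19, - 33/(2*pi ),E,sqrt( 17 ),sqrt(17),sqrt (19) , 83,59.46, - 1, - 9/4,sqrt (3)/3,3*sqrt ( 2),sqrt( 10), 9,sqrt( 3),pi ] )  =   [ - 33/(2 * pi),-9/4, - 1,sqrt ( 19)/19, sqrt(3)/3,sqrt( 3), E,pi,sqrt(10 ),sqrt ( 17),sqrt (17),3*sqrt(2),sqrt( 19 ), 9, 59.46,83]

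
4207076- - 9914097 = 14121173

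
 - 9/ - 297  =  1/33 = 0.03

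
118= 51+67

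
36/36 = 1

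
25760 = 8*3220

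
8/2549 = 8/2549  =  0.00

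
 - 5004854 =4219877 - 9224731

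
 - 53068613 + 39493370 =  - 13575243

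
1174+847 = 2021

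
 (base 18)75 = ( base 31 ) 47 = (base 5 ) 1011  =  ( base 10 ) 131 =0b10000011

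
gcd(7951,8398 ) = 1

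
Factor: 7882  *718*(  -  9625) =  - 2^2*5^3*7^2*11^1*359^1*563^1 = - 54470531500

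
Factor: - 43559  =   - 43^1*  1013^1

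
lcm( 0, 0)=0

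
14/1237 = 14/1237 = 0.01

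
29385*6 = 176310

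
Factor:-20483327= - 1217^1*16831^1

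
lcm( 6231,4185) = 280395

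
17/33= 17/33 = 0.52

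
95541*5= 477705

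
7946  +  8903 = 16849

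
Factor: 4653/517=3^2 = 9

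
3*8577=25731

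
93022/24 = 3875 + 11/12 = 3875.92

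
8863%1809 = 1627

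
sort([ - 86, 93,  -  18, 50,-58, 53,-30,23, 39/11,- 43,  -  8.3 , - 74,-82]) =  [-86,  -  82,  -  74, - 58, - 43, -30, - 18, - 8.3 , 39/11,23,  50, 53,  93] 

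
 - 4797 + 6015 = 1218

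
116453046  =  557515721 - 441062675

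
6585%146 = 15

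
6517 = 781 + 5736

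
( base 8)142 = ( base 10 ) 98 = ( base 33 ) 2w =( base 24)42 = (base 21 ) 4E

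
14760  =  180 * 82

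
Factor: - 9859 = - 9859^1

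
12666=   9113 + 3553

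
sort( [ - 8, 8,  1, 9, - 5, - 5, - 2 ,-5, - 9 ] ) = [ -9, - 8, - 5, - 5, - 5, - 2,  1, 8, 9]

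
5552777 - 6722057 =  - 1169280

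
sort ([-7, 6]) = [ - 7,6]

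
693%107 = 51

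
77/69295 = 77/69295  =  0.00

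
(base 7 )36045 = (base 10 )9294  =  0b10010001001110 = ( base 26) DJC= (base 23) HD2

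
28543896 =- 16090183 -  - 44634079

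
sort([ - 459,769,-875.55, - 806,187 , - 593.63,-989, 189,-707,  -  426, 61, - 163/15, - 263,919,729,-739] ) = [ - 989, - 875.55, - 806, - 739, - 707, - 593.63, - 459 ,  -  426, - 263,-163/15,61,187,189, 729,769,919] 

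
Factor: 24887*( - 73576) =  - 1831085912 = - 2^3*17^1*41^1*541^1*607^1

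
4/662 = 2/331 = 0.01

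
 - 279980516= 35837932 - 315818448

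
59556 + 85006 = 144562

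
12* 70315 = 843780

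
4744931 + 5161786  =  9906717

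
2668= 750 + 1918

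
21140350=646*32725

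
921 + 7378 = 8299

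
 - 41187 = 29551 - 70738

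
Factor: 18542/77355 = 2^1*3^(  -  4)*5^( - 1)*73^1 *127^1*191^(-1)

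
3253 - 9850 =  - 6597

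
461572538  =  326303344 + 135269194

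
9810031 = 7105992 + 2704039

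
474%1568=474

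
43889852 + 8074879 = 51964731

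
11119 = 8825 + 2294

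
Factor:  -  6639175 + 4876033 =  - 1763142 = - 2^1*3^1*29^1 * 10133^1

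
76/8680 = 19/2170 = 0.01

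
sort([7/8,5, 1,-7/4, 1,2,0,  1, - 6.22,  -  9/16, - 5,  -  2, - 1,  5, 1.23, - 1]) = [ - 6.22,-5, - 2, - 7/4, - 1, - 1, - 9/16,0, 7/8, 1, 1,1, 1.23,2, 5, 5 ]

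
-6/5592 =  - 1  +  931/932 =- 0.00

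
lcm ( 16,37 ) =592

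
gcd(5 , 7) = 1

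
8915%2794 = 533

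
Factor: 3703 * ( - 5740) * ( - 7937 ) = 168702681140 = 2^2*5^1 * 7^2 * 23^2*41^1 * 7937^1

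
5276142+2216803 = 7492945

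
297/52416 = 33/5824 = 0.01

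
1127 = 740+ 387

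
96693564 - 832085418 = -735391854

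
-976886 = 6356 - 983242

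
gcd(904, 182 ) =2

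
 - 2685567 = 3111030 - 5796597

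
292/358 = 146/179   =  0.82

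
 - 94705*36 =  - 3409380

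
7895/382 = 7895/382  =  20.67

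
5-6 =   -  1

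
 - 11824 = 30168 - 41992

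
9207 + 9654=18861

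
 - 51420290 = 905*( - 56818)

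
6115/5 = 1223 = 1223.00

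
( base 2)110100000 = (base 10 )416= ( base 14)21a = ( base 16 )1a0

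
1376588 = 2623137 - 1246549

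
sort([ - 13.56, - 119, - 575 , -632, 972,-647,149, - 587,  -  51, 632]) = [ - 647,-632, - 587, - 575, - 119,-51, - 13.56 , 149, 632, 972]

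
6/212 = 3/106 = 0.03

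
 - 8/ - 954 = 4/477 = 0.01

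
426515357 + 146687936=573203293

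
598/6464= 299/3232 = 0.09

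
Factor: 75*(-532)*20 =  - 798000  =  - 2^4*3^1*5^3*7^1*19^1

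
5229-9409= - 4180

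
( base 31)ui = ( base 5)12243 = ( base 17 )34d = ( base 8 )1664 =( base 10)948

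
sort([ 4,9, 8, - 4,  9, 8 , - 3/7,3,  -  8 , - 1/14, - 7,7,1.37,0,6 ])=[  -  8, - 7, - 4, - 3/7,  -  1/14,0,1.37,3,4, 6,7,8,8,9, 9]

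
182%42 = 14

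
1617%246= 141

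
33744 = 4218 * 8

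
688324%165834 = 24988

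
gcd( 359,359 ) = 359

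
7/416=7/416  =  0.02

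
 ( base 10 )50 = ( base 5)200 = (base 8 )62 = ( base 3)1212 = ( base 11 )46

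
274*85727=23489198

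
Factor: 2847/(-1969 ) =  - 3^1*11^ ( - 1) * 13^1*73^1*179^( - 1 )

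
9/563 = 9/563 =0.02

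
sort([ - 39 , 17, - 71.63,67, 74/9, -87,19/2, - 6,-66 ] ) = [ - 87,-71.63, - 66, - 39, - 6,74/9,19/2,17,  67]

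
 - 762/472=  -381/236=- 1.61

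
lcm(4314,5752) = 17256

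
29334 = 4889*6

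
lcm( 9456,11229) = 179664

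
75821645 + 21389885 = 97211530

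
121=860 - 739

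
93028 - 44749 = 48279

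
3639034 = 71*51254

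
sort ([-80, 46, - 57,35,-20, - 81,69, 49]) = [ - 81, - 80, - 57, - 20,35, 46,49,69 ]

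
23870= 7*3410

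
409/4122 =409/4122 =0.10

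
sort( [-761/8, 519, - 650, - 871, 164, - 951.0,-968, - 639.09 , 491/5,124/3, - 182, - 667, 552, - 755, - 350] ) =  [ - 968, - 951.0, - 871, - 755, - 667, - 650, - 639.09, - 350, - 182, - 761/8,124/3 , 491/5,  164, 519, 552] 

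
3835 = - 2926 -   -  6761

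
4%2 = 0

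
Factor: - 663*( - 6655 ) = 3^1 * 5^1*11^3*13^1*17^1 = 4412265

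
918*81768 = 75063024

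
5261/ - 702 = -5261/702 = - 7.49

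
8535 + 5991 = 14526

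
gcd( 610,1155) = 5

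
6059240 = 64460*94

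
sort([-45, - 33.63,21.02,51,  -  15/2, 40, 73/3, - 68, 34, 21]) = [ - 68, - 45, - 33.63, - 15/2, 21 , 21.02 , 73/3,34, 40, 51] 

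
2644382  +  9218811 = 11863193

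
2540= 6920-4380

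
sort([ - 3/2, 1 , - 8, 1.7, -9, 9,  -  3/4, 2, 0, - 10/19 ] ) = [  -  9,- 8, - 3/2, - 3/4, - 10/19, 0, 1,1.7,2, 9] 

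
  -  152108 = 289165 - 441273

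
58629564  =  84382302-25752738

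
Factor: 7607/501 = 3^( - 1)*167^(-1)*7607^1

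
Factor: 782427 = 3^1* 260809^1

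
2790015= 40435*69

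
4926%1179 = 210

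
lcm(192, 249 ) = 15936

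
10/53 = 10/53  =  0.19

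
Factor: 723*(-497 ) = - 359331 = - 3^1*7^1*71^1*241^1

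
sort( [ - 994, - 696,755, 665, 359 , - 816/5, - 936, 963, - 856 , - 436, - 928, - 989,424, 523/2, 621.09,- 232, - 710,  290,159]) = [ - 994 , - 989, - 936, - 928, - 856, - 710, - 696,  -  436, - 232, - 816/5, 159,523/2, 290, 359, 424, 621.09, 665,  755, 963] 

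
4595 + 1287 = 5882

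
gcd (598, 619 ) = 1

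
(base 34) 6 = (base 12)6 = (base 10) 6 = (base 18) 6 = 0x6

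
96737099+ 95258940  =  191996039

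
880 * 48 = 42240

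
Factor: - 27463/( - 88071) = 29/93 = 3^ ( - 1)*29^1*31^( - 1)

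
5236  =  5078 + 158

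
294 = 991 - 697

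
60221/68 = 885 + 41/68 = 885.60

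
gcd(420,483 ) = 21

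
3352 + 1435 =4787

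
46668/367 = 46668/367=127.16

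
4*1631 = 6524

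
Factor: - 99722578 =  - 2^1*17^1 * 41^1*71537^1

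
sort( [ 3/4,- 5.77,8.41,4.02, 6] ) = [ - 5.77, 3/4, 4.02,6,  8.41 ] 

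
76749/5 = 15349+ 4/5 = 15349.80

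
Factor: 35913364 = 2^2 * 523^1*17167^1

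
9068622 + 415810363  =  424878985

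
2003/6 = 333 +5/6=333.83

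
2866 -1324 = 1542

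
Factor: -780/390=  - 2^1 = - 2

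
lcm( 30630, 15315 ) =30630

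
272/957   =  272/957 = 0.28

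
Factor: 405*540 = 2^2* 3^7*5^2 = 218700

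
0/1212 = 0 = 0.00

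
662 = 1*662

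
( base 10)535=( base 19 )193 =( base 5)4120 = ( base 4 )20113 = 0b1000010111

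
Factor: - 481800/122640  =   - 2^( -1 ) *5^1 *7^( - 1 )*11^1 = -55/14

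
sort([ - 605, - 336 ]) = [ - 605  , - 336 ]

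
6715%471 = 121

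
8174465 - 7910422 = 264043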